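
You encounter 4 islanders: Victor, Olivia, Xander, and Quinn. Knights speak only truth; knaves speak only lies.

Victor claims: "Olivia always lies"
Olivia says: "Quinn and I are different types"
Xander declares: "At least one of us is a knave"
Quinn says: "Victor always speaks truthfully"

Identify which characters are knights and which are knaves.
Victor is a knave.
Olivia is a knight.
Xander is a knight.
Quinn is a knave.

Verification:
- Victor (knave) says "Olivia always lies" - this is FALSE (a lie) because Olivia is a knight.
- Olivia (knight) says "Quinn and I are different types" - this is TRUE because Olivia is a knight and Quinn is a knave.
- Xander (knight) says "At least one of us is a knave" - this is TRUE because Victor and Quinn are knaves.
- Quinn (knave) says "Victor always speaks truthfully" - this is FALSE (a lie) because Victor is a knave.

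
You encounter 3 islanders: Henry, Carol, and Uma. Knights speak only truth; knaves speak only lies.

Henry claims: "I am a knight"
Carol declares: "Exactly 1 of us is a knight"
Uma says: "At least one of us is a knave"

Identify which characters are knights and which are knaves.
Henry is a knight.
Carol is a knave.
Uma is a knight.

Verification:
- Henry (knight) says "I am a knight" - this is TRUE because Henry is a knight.
- Carol (knave) says "Exactly 1 of us is a knight" - this is FALSE (a lie) because there are 2 knights.
- Uma (knight) says "At least one of us is a knave" - this is TRUE because Carol is a knave.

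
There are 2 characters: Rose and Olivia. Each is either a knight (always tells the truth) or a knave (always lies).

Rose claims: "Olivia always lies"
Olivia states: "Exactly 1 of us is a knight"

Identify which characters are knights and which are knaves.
Rose is a knave.
Olivia is a knight.

Verification:
- Rose (knave) says "Olivia always lies" - this is FALSE (a lie) because Olivia is a knight.
- Olivia (knight) says "Exactly 1 of us is a knight" - this is TRUE because there are 1 knights.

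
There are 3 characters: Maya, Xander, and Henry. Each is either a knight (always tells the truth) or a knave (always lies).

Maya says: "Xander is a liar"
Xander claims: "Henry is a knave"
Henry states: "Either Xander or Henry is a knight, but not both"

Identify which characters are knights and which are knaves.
Maya is a knight.
Xander is a knave.
Henry is a knight.

Verification:
- Maya (knight) says "Xander is a liar" - this is TRUE because Xander is a knave.
- Xander (knave) says "Henry is a knave" - this is FALSE (a lie) because Henry is a knight.
- Henry (knight) says "Either Xander or Henry is a knight, but not both" - this is TRUE because Xander is a knave and Henry is a knight.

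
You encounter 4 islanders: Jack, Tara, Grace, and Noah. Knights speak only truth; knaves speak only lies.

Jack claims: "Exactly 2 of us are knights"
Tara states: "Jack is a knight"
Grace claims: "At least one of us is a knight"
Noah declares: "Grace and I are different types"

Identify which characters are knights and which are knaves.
Jack is a knave.
Tara is a knave.
Grace is a knave.
Noah is a knave.

Verification:
- Jack (knave) says "Exactly 2 of us are knights" - this is FALSE (a lie) because there are 0 knights.
- Tara (knave) says "Jack is a knight" - this is FALSE (a lie) because Jack is a knave.
- Grace (knave) says "At least one of us is a knight" - this is FALSE (a lie) because no one is a knight.
- Noah (knave) says "Grace and I are different types" - this is FALSE (a lie) because Noah is a knave and Grace is a knave.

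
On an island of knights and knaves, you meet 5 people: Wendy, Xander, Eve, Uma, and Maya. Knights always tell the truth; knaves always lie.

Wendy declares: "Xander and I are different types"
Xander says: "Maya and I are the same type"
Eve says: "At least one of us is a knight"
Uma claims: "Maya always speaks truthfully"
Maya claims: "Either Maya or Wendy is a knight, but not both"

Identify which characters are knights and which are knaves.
Wendy is a knave.
Xander is a knave.
Eve is a knight.
Uma is a knight.
Maya is a knight.

Verification:
- Wendy (knave) says "Xander and I are different types" - this is FALSE (a lie) because Wendy is a knave and Xander is a knave.
- Xander (knave) says "Maya and I are the same type" - this is FALSE (a lie) because Xander is a knave and Maya is a knight.
- Eve (knight) says "At least one of us is a knight" - this is TRUE because Eve, Uma, and Maya are knights.
- Uma (knight) says "Maya always speaks truthfully" - this is TRUE because Maya is a knight.
- Maya (knight) says "Either Maya or Wendy is a knight, but not both" - this is TRUE because Maya is a knight and Wendy is a knave.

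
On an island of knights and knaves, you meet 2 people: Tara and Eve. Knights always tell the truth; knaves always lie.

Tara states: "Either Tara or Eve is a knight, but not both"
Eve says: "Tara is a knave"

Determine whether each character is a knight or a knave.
Tara is a knight.
Eve is a knave.

Verification:
- Tara (knight) says "Either Tara or Eve is a knight, but not both" - this is TRUE because Tara is a knight and Eve is a knave.
- Eve (knave) says "Tara is a knave" - this is FALSE (a lie) because Tara is a knight.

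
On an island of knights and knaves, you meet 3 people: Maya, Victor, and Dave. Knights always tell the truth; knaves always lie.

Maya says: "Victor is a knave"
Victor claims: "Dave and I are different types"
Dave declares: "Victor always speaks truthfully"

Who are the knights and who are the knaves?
Maya is a knight.
Victor is a knave.
Dave is a knave.

Verification:
- Maya (knight) says "Victor is a knave" - this is TRUE because Victor is a knave.
- Victor (knave) says "Dave and I are different types" - this is FALSE (a lie) because Victor is a knave and Dave is a knave.
- Dave (knave) says "Victor always speaks truthfully" - this is FALSE (a lie) because Victor is a knave.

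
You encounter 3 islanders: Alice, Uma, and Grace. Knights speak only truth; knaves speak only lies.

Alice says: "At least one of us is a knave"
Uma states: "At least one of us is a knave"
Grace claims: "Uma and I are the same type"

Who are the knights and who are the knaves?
Alice is a knight.
Uma is a knight.
Grace is a knave.

Verification:
- Alice (knight) says "At least one of us is a knave" - this is TRUE because Grace is a knave.
- Uma (knight) says "At least one of us is a knave" - this is TRUE because Grace is a knave.
- Grace (knave) says "Uma and I are the same type" - this is FALSE (a lie) because Grace is a knave and Uma is a knight.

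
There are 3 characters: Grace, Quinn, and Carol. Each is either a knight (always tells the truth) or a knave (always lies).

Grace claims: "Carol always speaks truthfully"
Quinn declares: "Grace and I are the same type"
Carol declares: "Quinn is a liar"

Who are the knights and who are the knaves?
Grace is a knight.
Quinn is a knave.
Carol is a knight.

Verification:
- Grace (knight) says "Carol always speaks truthfully" - this is TRUE because Carol is a knight.
- Quinn (knave) says "Grace and I are the same type" - this is FALSE (a lie) because Quinn is a knave and Grace is a knight.
- Carol (knight) says "Quinn is a liar" - this is TRUE because Quinn is a knave.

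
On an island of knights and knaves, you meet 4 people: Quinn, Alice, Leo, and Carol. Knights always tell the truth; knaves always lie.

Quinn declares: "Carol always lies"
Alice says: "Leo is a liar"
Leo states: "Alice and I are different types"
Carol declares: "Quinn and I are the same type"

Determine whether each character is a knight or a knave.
Quinn is a knight.
Alice is a knave.
Leo is a knight.
Carol is a knave.

Verification:
- Quinn (knight) says "Carol always lies" - this is TRUE because Carol is a knave.
- Alice (knave) says "Leo is a liar" - this is FALSE (a lie) because Leo is a knight.
- Leo (knight) says "Alice and I are different types" - this is TRUE because Leo is a knight and Alice is a knave.
- Carol (knave) says "Quinn and I are the same type" - this is FALSE (a lie) because Carol is a knave and Quinn is a knight.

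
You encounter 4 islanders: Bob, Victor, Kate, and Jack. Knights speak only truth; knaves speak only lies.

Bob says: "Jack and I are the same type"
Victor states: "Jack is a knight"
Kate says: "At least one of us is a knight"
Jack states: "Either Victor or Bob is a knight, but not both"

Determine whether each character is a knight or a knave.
Bob is a knave.
Victor is a knight.
Kate is a knight.
Jack is a knight.

Verification:
- Bob (knave) says "Jack and I are the same type" - this is FALSE (a lie) because Bob is a knave and Jack is a knight.
- Victor (knight) says "Jack is a knight" - this is TRUE because Jack is a knight.
- Kate (knight) says "At least one of us is a knight" - this is TRUE because Victor, Kate, and Jack are knights.
- Jack (knight) says "Either Victor or Bob is a knight, but not both" - this is TRUE because Victor is a knight and Bob is a knave.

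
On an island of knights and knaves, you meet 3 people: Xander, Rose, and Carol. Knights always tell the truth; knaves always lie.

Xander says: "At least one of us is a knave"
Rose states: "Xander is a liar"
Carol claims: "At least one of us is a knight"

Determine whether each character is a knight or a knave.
Xander is a knight.
Rose is a knave.
Carol is a knight.

Verification:
- Xander (knight) says "At least one of us is a knave" - this is TRUE because Rose is a knave.
- Rose (knave) says "Xander is a liar" - this is FALSE (a lie) because Xander is a knight.
- Carol (knight) says "At least one of us is a knight" - this is TRUE because Xander and Carol are knights.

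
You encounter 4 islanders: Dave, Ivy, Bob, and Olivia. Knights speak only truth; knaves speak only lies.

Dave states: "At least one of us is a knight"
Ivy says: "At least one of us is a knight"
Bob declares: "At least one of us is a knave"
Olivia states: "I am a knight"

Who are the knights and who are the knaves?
Dave is a knight.
Ivy is a knight.
Bob is a knight.
Olivia is a knave.

Verification:
- Dave (knight) says "At least one of us is a knight" - this is TRUE because Dave, Ivy, and Bob are knights.
- Ivy (knight) says "At least one of us is a knight" - this is TRUE because Dave, Ivy, and Bob are knights.
- Bob (knight) says "At least one of us is a knave" - this is TRUE because Olivia is a knave.
- Olivia (knave) says "I am a knight" - this is FALSE (a lie) because Olivia is a knave.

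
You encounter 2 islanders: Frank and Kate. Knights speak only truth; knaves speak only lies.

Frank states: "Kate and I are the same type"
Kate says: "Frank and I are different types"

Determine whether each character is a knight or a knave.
Frank is a knave.
Kate is a knight.

Verification:
- Frank (knave) says "Kate and I are the same type" - this is FALSE (a lie) because Frank is a knave and Kate is a knight.
- Kate (knight) says "Frank and I are different types" - this is TRUE because Kate is a knight and Frank is a knave.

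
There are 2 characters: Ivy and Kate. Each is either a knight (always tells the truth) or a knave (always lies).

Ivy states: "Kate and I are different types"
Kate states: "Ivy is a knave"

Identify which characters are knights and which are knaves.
Ivy is a knight.
Kate is a knave.

Verification:
- Ivy (knight) says "Kate and I are different types" - this is TRUE because Ivy is a knight and Kate is a knave.
- Kate (knave) says "Ivy is a knave" - this is FALSE (a lie) because Ivy is a knight.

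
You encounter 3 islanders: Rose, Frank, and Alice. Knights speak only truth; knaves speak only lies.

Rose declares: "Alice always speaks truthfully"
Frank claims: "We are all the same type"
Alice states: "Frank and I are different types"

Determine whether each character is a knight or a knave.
Rose is a knight.
Frank is a knave.
Alice is a knight.

Verification:
- Rose (knight) says "Alice always speaks truthfully" - this is TRUE because Alice is a knight.
- Frank (knave) says "We are all the same type" - this is FALSE (a lie) because Rose and Alice are knights and Frank is a knave.
- Alice (knight) says "Frank and I are different types" - this is TRUE because Alice is a knight and Frank is a knave.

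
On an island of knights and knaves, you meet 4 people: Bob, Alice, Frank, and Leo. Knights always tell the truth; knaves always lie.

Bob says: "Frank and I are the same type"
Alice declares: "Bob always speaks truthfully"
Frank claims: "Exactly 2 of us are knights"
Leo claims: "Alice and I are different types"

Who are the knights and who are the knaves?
Bob is a knave.
Alice is a knave.
Frank is a knight.
Leo is a knight.

Verification:
- Bob (knave) says "Frank and I are the same type" - this is FALSE (a lie) because Bob is a knave and Frank is a knight.
- Alice (knave) says "Bob always speaks truthfully" - this is FALSE (a lie) because Bob is a knave.
- Frank (knight) says "Exactly 2 of us are knights" - this is TRUE because there are 2 knights.
- Leo (knight) says "Alice and I are different types" - this is TRUE because Leo is a knight and Alice is a knave.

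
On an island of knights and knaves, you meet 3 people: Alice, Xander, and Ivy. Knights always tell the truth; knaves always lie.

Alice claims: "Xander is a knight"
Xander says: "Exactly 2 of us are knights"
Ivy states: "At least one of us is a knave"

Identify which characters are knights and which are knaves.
Alice is a knave.
Xander is a knave.
Ivy is a knight.

Verification:
- Alice (knave) says "Xander is a knight" - this is FALSE (a lie) because Xander is a knave.
- Xander (knave) says "Exactly 2 of us are knights" - this is FALSE (a lie) because there are 1 knights.
- Ivy (knight) says "At least one of us is a knave" - this is TRUE because Alice and Xander are knaves.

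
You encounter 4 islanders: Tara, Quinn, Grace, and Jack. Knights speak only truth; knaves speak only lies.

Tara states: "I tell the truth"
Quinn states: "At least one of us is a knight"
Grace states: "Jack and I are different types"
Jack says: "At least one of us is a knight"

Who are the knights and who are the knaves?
Tara is a knave.
Quinn is a knave.
Grace is a knave.
Jack is a knave.

Verification:
- Tara (knave) says "I tell the truth" - this is FALSE (a lie) because Tara is a knave.
- Quinn (knave) says "At least one of us is a knight" - this is FALSE (a lie) because no one is a knight.
- Grace (knave) says "Jack and I are different types" - this is FALSE (a lie) because Grace is a knave and Jack is a knave.
- Jack (knave) says "At least one of us is a knight" - this is FALSE (a lie) because no one is a knight.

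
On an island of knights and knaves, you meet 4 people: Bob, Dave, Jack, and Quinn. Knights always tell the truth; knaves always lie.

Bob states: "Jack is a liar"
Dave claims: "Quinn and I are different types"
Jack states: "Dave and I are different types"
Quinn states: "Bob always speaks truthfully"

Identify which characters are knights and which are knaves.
Bob is a knave.
Dave is a knave.
Jack is a knight.
Quinn is a knave.

Verification:
- Bob (knave) says "Jack is a liar" - this is FALSE (a lie) because Jack is a knight.
- Dave (knave) says "Quinn and I are different types" - this is FALSE (a lie) because Dave is a knave and Quinn is a knave.
- Jack (knight) says "Dave and I are different types" - this is TRUE because Jack is a knight and Dave is a knave.
- Quinn (knave) says "Bob always speaks truthfully" - this is FALSE (a lie) because Bob is a knave.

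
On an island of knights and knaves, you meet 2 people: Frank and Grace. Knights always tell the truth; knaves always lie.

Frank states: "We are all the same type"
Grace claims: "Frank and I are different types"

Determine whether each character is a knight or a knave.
Frank is a knave.
Grace is a knight.

Verification:
- Frank (knave) says "We are all the same type" - this is FALSE (a lie) because Grace is a knight and Frank is a knave.
- Grace (knight) says "Frank and I are different types" - this is TRUE because Grace is a knight and Frank is a knave.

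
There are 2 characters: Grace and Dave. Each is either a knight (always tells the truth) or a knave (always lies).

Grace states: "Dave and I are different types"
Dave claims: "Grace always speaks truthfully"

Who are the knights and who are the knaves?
Grace is a knave.
Dave is a knave.

Verification:
- Grace (knave) says "Dave and I are different types" - this is FALSE (a lie) because Grace is a knave and Dave is a knave.
- Dave (knave) says "Grace always speaks truthfully" - this is FALSE (a lie) because Grace is a knave.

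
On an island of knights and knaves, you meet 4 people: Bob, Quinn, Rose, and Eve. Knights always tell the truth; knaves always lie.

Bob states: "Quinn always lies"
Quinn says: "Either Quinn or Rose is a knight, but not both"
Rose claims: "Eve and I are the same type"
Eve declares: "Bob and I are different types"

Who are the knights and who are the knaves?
Bob is a knave.
Quinn is a knight.
Rose is a knave.
Eve is a knight.

Verification:
- Bob (knave) says "Quinn always lies" - this is FALSE (a lie) because Quinn is a knight.
- Quinn (knight) says "Either Quinn or Rose is a knight, but not both" - this is TRUE because Quinn is a knight and Rose is a knave.
- Rose (knave) says "Eve and I are the same type" - this is FALSE (a lie) because Rose is a knave and Eve is a knight.
- Eve (knight) says "Bob and I are different types" - this is TRUE because Eve is a knight and Bob is a knave.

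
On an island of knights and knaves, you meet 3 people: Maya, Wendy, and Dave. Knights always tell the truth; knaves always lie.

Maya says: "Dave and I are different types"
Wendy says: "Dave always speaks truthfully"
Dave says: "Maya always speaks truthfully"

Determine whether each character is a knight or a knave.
Maya is a knave.
Wendy is a knave.
Dave is a knave.

Verification:
- Maya (knave) says "Dave and I are different types" - this is FALSE (a lie) because Maya is a knave and Dave is a knave.
- Wendy (knave) says "Dave always speaks truthfully" - this is FALSE (a lie) because Dave is a knave.
- Dave (knave) says "Maya always speaks truthfully" - this is FALSE (a lie) because Maya is a knave.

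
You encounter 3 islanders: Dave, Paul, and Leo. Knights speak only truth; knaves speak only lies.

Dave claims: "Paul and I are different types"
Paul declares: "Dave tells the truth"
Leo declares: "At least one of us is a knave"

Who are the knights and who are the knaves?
Dave is a knave.
Paul is a knave.
Leo is a knight.

Verification:
- Dave (knave) says "Paul and I are different types" - this is FALSE (a lie) because Dave is a knave and Paul is a knave.
- Paul (knave) says "Dave tells the truth" - this is FALSE (a lie) because Dave is a knave.
- Leo (knight) says "At least one of us is a knave" - this is TRUE because Dave and Paul are knaves.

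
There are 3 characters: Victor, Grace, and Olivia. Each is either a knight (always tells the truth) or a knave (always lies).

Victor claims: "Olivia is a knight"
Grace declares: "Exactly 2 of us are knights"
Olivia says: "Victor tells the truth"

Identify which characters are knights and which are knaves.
Victor is a knave.
Grace is a knave.
Olivia is a knave.

Verification:
- Victor (knave) says "Olivia is a knight" - this is FALSE (a lie) because Olivia is a knave.
- Grace (knave) says "Exactly 2 of us are knights" - this is FALSE (a lie) because there are 0 knights.
- Olivia (knave) says "Victor tells the truth" - this is FALSE (a lie) because Victor is a knave.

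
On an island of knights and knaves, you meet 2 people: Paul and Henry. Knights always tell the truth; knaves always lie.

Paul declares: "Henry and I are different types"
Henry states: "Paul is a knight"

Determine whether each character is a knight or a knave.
Paul is a knave.
Henry is a knave.

Verification:
- Paul (knave) says "Henry and I are different types" - this is FALSE (a lie) because Paul is a knave and Henry is a knave.
- Henry (knave) says "Paul is a knight" - this is FALSE (a lie) because Paul is a knave.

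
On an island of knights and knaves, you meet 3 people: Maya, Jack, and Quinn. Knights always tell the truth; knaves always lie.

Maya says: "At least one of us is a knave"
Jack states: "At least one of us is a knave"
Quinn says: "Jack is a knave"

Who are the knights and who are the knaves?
Maya is a knight.
Jack is a knight.
Quinn is a knave.

Verification:
- Maya (knight) says "At least one of us is a knave" - this is TRUE because Quinn is a knave.
- Jack (knight) says "At least one of us is a knave" - this is TRUE because Quinn is a knave.
- Quinn (knave) says "Jack is a knave" - this is FALSE (a lie) because Jack is a knight.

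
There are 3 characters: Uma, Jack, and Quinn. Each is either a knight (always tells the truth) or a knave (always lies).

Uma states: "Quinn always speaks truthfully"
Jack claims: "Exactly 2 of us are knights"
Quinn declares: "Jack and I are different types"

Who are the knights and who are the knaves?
Uma is a knave.
Jack is a knave.
Quinn is a knave.

Verification:
- Uma (knave) says "Quinn always speaks truthfully" - this is FALSE (a lie) because Quinn is a knave.
- Jack (knave) says "Exactly 2 of us are knights" - this is FALSE (a lie) because there are 0 knights.
- Quinn (knave) says "Jack and I are different types" - this is FALSE (a lie) because Quinn is a knave and Jack is a knave.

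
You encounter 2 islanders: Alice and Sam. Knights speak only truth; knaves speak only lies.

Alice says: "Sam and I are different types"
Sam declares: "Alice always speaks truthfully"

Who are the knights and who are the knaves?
Alice is a knave.
Sam is a knave.

Verification:
- Alice (knave) says "Sam and I are different types" - this is FALSE (a lie) because Alice is a knave and Sam is a knave.
- Sam (knave) says "Alice always speaks truthfully" - this is FALSE (a lie) because Alice is a knave.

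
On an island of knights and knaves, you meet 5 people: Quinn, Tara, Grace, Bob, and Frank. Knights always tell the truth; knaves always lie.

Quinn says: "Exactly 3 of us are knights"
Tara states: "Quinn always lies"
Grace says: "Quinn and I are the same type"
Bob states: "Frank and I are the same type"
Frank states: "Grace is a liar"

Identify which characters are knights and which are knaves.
Quinn is a knight.
Tara is a knave.
Grace is a knave.
Bob is a knight.
Frank is a knight.

Verification:
- Quinn (knight) says "Exactly 3 of us are knights" - this is TRUE because there are 3 knights.
- Tara (knave) says "Quinn always lies" - this is FALSE (a lie) because Quinn is a knight.
- Grace (knave) says "Quinn and I are the same type" - this is FALSE (a lie) because Grace is a knave and Quinn is a knight.
- Bob (knight) says "Frank and I are the same type" - this is TRUE because Bob is a knight and Frank is a knight.
- Frank (knight) says "Grace is a liar" - this is TRUE because Grace is a knave.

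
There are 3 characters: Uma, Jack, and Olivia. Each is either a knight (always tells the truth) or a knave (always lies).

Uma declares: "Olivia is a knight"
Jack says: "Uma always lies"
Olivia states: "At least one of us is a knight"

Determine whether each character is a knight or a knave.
Uma is a knight.
Jack is a knave.
Olivia is a knight.

Verification:
- Uma (knight) says "Olivia is a knight" - this is TRUE because Olivia is a knight.
- Jack (knave) says "Uma always lies" - this is FALSE (a lie) because Uma is a knight.
- Olivia (knight) says "At least one of us is a knight" - this is TRUE because Uma and Olivia are knights.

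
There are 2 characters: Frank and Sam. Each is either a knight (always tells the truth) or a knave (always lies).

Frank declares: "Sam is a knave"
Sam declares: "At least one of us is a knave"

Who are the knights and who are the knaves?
Frank is a knave.
Sam is a knight.

Verification:
- Frank (knave) says "Sam is a knave" - this is FALSE (a lie) because Sam is a knight.
- Sam (knight) says "At least one of us is a knave" - this is TRUE because Frank is a knave.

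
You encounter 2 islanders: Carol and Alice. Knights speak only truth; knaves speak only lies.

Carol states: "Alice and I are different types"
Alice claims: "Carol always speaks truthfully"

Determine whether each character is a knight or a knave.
Carol is a knave.
Alice is a knave.

Verification:
- Carol (knave) says "Alice and I are different types" - this is FALSE (a lie) because Carol is a knave and Alice is a knave.
- Alice (knave) says "Carol always speaks truthfully" - this is FALSE (a lie) because Carol is a knave.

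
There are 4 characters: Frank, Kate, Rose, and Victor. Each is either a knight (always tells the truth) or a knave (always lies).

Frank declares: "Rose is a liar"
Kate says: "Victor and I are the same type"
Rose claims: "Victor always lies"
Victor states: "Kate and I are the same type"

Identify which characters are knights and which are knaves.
Frank is a knight.
Kate is a knight.
Rose is a knave.
Victor is a knight.

Verification:
- Frank (knight) says "Rose is a liar" - this is TRUE because Rose is a knave.
- Kate (knight) says "Victor and I are the same type" - this is TRUE because Kate is a knight and Victor is a knight.
- Rose (knave) says "Victor always lies" - this is FALSE (a lie) because Victor is a knight.
- Victor (knight) says "Kate and I are the same type" - this is TRUE because Victor is a knight and Kate is a knight.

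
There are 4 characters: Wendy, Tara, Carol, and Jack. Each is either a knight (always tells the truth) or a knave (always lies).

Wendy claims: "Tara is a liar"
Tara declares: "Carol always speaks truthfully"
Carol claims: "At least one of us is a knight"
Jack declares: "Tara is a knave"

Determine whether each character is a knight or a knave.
Wendy is a knave.
Tara is a knight.
Carol is a knight.
Jack is a knave.

Verification:
- Wendy (knave) says "Tara is a liar" - this is FALSE (a lie) because Tara is a knight.
- Tara (knight) says "Carol always speaks truthfully" - this is TRUE because Carol is a knight.
- Carol (knight) says "At least one of us is a knight" - this is TRUE because Tara and Carol are knights.
- Jack (knave) says "Tara is a knave" - this is FALSE (a lie) because Tara is a knight.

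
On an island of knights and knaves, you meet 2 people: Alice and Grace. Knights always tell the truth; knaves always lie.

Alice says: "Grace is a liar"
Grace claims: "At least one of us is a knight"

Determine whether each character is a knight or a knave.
Alice is a knave.
Grace is a knight.

Verification:
- Alice (knave) says "Grace is a liar" - this is FALSE (a lie) because Grace is a knight.
- Grace (knight) says "At least one of us is a knight" - this is TRUE because Grace is a knight.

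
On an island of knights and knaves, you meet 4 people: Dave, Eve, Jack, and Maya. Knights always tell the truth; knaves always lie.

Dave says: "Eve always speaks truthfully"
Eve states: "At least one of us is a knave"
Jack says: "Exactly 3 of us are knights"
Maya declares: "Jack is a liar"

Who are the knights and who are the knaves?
Dave is a knight.
Eve is a knight.
Jack is a knight.
Maya is a knave.

Verification:
- Dave (knight) says "Eve always speaks truthfully" - this is TRUE because Eve is a knight.
- Eve (knight) says "At least one of us is a knave" - this is TRUE because Maya is a knave.
- Jack (knight) says "Exactly 3 of us are knights" - this is TRUE because there are 3 knights.
- Maya (knave) says "Jack is a liar" - this is FALSE (a lie) because Jack is a knight.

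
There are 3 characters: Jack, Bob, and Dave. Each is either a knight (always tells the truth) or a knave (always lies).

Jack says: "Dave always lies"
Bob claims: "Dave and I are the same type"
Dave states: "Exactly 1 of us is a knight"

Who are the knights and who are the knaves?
Jack is a knave.
Bob is a knave.
Dave is a knight.

Verification:
- Jack (knave) says "Dave always lies" - this is FALSE (a lie) because Dave is a knight.
- Bob (knave) says "Dave and I are the same type" - this is FALSE (a lie) because Bob is a knave and Dave is a knight.
- Dave (knight) says "Exactly 1 of us is a knight" - this is TRUE because there are 1 knights.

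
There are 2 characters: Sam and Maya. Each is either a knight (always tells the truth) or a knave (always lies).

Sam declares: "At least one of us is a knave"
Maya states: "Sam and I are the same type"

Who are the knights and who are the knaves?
Sam is a knight.
Maya is a knave.

Verification:
- Sam (knight) says "At least one of us is a knave" - this is TRUE because Maya is a knave.
- Maya (knave) says "Sam and I are the same type" - this is FALSE (a lie) because Maya is a knave and Sam is a knight.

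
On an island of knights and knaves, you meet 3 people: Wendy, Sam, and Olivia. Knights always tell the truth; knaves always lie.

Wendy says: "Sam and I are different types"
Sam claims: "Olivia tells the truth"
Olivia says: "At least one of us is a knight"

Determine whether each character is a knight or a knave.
Wendy is a knave.
Sam is a knave.
Olivia is a knave.

Verification:
- Wendy (knave) says "Sam and I are different types" - this is FALSE (a lie) because Wendy is a knave and Sam is a knave.
- Sam (knave) says "Olivia tells the truth" - this is FALSE (a lie) because Olivia is a knave.
- Olivia (knave) says "At least one of us is a knight" - this is FALSE (a lie) because no one is a knight.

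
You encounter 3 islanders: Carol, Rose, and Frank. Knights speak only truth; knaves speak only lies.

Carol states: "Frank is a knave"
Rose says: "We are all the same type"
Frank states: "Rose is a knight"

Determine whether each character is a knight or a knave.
Carol is a knight.
Rose is a knave.
Frank is a knave.

Verification:
- Carol (knight) says "Frank is a knave" - this is TRUE because Frank is a knave.
- Rose (knave) says "We are all the same type" - this is FALSE (a lie) because Carol is a knight and Rose and Frank are knaves.
- Frank (knave) says "Rose is a knight" - this is FALSE (a lie) because Rose is a knave.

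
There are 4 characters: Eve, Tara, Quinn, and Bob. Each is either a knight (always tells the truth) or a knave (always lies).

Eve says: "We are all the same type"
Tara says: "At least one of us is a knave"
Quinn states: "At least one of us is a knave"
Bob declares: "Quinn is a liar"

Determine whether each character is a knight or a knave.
Eve is a knave.
Tara is a knight.
Quinn is a knight.
Bob is a knave.

Verification:
- Eve (knave) says "We are all the same type" - this is FALSE (a lie) because Tara and Quinn are knights and Eve and Bob are knaves.
- Tara (knight) says "At least one of us is a knave" - this is TRUE because Eve and Bob are knaves.
- Quinn (knight) says "At least one of us is a knave" - this is TRUE because Eve and Bob are knaves.
- Bob (knave) says "Quinn is a liar" - this is FALSE (a lie) because Quinn is a knight.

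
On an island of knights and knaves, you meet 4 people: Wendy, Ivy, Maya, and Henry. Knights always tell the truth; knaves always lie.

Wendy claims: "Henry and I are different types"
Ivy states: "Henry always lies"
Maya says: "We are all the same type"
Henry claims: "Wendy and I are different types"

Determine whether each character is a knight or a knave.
Wendy is a knave.
Ivy is a knight.
Maya is a knave.
Henry is a knave.

Verification:
- Wendy (knave) says "Henry and I are different types" - this is FALSE (a lie) because Wendy is a knave and Henry is a knave.
- Ivy (knight) says "Henry always lies" - this is TRUE because Henry is a knave.
- Maya (knave) says "We are all the same type" - this is FALSE (a lie) because Ivy is a knight and Wendy, Maya, and Henry are knaves.
- Henry (knave) says "Wendy and I are different types" - this is FALSE (a lie) because Henry is a knave and Wendy is a knave.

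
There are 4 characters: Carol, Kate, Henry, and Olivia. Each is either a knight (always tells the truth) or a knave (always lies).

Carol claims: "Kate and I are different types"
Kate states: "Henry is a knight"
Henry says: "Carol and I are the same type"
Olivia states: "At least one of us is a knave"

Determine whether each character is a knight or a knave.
Carol is a knight.
Kate is a knave.
Henry is a knave.
Olivia is a knight.

Verification:
- Carol (knight) says "Kate and I are different types" - this is TRUE because Carol is a knight and Kate is a knave.
- Kate (knave) says "Henry is a knight" - this is FALSE (a lie) because Henry is a knave.
- Henry (knave) says "Carol and I are the same type" - this is FALSE (a lie) because Henry is a knave and Carol is a knight.
- Olivia (knight) says "At least one of us is a knave" - this is TRUE because Kate and Henry are knaves.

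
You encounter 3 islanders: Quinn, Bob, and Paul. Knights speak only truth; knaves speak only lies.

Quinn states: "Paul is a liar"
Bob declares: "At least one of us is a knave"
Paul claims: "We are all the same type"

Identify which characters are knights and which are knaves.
Quinn is a knight.
Bob is a knight.
Paul is a knave.

Verification:
- Quinn (knight) says "Paul is a liar" - this is TRUE because Paul is a knave.
- Bob (knight) says "At least one of us is a knave" - this is TRUE because Paul is a knave.
- Paul (knave) says "We are all the same type" - this is FALSE (a lie) because Quinn and Bob are knights and Paul is a knave.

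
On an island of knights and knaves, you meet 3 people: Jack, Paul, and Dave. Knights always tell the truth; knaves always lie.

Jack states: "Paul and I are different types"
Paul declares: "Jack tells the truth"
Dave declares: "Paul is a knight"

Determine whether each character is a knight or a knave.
Jack is a knave.
Paul is a knave.
Dave is a knave.

Verification:
- Jack (knave) says "Paul and I are different types" - this is FALSE (a lie) because Jack is a knave and Paul is a knave.
- Paul (knave) says "Jack tells the truth" - this is FALSE (a lie) because Jack is a knave.
- Dave (knave) says "Paul is a knight" - this is FALSE (a lie) because Paul is a knave.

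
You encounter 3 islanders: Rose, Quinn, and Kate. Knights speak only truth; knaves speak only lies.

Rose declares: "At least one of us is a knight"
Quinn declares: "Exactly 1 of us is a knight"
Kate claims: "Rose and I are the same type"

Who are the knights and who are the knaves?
Rose is a knight.
Quinn is a knave.
Kate is a knight.

Verification:
- Rose (knight) says "At least one of us is a knight" - this is TRUE because Rose and Kate are knights.
- Quinn (knave) says "Exactly 1 of us is a knight" - this is FALSE (a lie) because there are 2 knights.
- Kate (knight) says "Rose and I are the same type" - this is TRUE because Kate is a knight and Rose is a knight.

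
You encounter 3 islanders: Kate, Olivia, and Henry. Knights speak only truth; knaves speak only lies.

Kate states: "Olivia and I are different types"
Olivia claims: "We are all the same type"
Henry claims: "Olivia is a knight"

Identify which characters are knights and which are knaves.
Kate is a knight.
Olivia is a knave.
Henry is a knave.

Verification:
- Kate (knight) says "Olivia and I are different types" - this is TRUE because Kate is a knight and Olivia is a knave.
- Olivia (knave) says "We are all the same type" - this is FALSE (a lie) because Kate is a knight and Olivia and Henry are knaves.
- Henry (knave) says "Olivia is a knight" - this is FALSE (a lie) because Olivia is a knave.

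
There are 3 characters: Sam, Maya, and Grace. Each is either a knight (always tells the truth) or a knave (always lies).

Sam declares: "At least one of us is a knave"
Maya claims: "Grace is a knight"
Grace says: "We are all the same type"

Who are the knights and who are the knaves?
Sam is a knight.
Maya is a knave.
Grace is a knave.

Verification:
- Sam (knight) says "At least one of us is a knave" - this is TRUE because Maya and Grace are knaves.
- Maya (knave) says "Grace is a knight" - this is FALSE (a lie) because Grace is a knave.
- Grace (knave) says "We are all the same type" - this is FALSE (a lie) because Sam is a knight and Maya and Grace are knaves.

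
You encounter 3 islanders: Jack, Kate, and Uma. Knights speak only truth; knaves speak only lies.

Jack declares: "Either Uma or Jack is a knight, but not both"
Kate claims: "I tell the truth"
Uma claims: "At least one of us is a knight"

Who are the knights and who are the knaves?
Jack is a knave.
Kate is a knave.
Uma is a knave.

Verification:
- Jack (knave) says "Either Uma or Jack is a knight, but not both" - this is FALSE (a lie) because Uma is a knave and Jack is a knave.
- Kate (knave) says "I tell the truth" - this is FALSE (a lie) because Kate is a knave.
- Uma (knave) says "At least one of us is a knight" - this is FALSE (a lie) because no one is a knight.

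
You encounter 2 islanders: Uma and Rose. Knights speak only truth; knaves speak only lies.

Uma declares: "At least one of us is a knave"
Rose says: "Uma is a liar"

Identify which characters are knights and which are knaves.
Uma is a knight.
Rose is a knave.

Verification:
- Uma (knight) says "At least one of us is a knave" - this is TRUE because Rose is a knave.
- Rose (knave) says "Uma is a liar" - this is FALSE (a lie) because Uma is a knight.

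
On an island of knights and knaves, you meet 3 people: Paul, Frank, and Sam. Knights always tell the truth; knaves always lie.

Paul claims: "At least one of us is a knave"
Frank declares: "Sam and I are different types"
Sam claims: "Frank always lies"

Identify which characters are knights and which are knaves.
Paul is a knight.
Frank is a knight.
Sam is a knave.

Verification:
- Paul (knight) says "At least one of us is a knave" - this is TRUE because Sam is a knave.
- Frank (knight) says "Sam and I are different types" - this is TRUE because Frank is a knight and Sam is a knave.
- Sam (knave) says "Frank always lies" - this is FALSE (a lie) because Frank is a knight.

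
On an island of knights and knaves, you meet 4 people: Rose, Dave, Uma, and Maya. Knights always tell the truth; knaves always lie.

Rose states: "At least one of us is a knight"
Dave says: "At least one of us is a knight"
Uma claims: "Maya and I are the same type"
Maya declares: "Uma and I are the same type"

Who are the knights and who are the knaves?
Rose is a knight.
Dave is a knight.
Uma is a knight.
Maya is a knight.

Verification:
- Rose (knight) says "At least one of us is a knight" - this is TRUE because Rose, Dave, Uma, and Maya are knights.
- Dave (knight) says "At least one of us is a knight" - this is TRUE because Rose, Dave, Uma, and Maya are knights.
- Uma (knight) says "Maya and I are the same type" - this is TRUE because Uma is a knight and Maya is a knight.
- Maya (knight) says "Uma and I are the same type" - this is TRUE because Maya is a knight and Uma is a knight.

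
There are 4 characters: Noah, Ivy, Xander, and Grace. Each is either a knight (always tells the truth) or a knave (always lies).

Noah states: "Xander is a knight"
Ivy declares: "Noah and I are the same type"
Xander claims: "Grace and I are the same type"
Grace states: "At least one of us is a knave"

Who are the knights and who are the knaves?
Noah is a knight.
Ivy is a knave.
Xander is a knight.
Grace is a knight.

Verification:
- Noah (knight) says "Xander is a knight" - this is TRUE because Xander is a knight.
- Ivy (knave) says "Noah and I are the same type" - this is FALSE (a lie) because Ivy is a knave and Noah is a knight.
- Xander (knight) says "Grace and I are the same type" - this is TRUE because Xander is a knight and Grace is a knight.
- Grace (knight) says "At least one of us is a knave" - this is TRUE because Ivy is a knave.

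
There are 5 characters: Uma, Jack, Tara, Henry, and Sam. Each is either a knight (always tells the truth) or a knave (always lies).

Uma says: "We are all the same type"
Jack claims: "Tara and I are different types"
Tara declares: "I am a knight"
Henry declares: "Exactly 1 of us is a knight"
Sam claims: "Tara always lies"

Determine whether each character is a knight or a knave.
Uma is a knave.
Jack is a knight.
Tara is a knave.
Henry is a knave.
Sam is a knight.

Verification:
- Uma (knave) says "We are all the same type" - this is FALSE (a lie) because Jack and Sam are knights and Uma, Tara, and Henry are knaves.
- Jack (knight) says "Tara and I are different types" - this is TRUE because Jack is a knight and Tara is a knave.
- Tara (knave) says "I am a knight" - this is FALSE (a lie) because Tara is a knave.
- Henry (knave) says "Exactly 1 of us is a knight" - this is FALSE (a lie) because there are 2 knights.
- Sam (knight) says "Tara always lies" - this is TRUE because Tara is a knave.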